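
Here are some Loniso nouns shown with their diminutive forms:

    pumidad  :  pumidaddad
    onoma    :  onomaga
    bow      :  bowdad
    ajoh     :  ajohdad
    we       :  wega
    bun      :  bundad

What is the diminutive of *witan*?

witandad

The suffix is conditioned by the final sound: -dad when the stem ends in a consonant (*pumidad*, *bow*, *ajoh*, *bun*); -ga when the stem ends in a vowel (*onoma*, *we*).
Since the final sound of *witan* is /n/ (a consonant), it takes -dad, giving *witandad*.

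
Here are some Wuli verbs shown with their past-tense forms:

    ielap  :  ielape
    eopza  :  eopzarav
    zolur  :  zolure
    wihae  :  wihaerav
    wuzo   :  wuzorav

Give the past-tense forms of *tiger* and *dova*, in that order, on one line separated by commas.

The pattern is consonant vs. vowel: -e when the stem ends in a consonant (*ielap*, *zolur*); -rav when the stem ends in a vowel (*eopza*, *wihae*, *wuzo*).
*tiger* — final sound /r/ (a consonant) → -e → *tigere*.
*dova*: final sound = /a/, a vowel → -rav → *dovarav*.

tigere, dovarav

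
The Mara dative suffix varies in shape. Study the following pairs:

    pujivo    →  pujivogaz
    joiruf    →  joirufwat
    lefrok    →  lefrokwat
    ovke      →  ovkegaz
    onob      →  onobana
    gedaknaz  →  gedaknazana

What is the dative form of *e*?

egaz

The pattern is voicing of the final sound: -wat when the stem ends in a voiceless consonant (*joiruf*, *lefrok*); -ana when the stem ends in a voiced consonant (*onob*, *gedaknaz*); -gaz when the stem ends in a vowel (*pujivo*, *ovke*).
*e*: final sound = /e/, a vowel → -gaz → *egaz*.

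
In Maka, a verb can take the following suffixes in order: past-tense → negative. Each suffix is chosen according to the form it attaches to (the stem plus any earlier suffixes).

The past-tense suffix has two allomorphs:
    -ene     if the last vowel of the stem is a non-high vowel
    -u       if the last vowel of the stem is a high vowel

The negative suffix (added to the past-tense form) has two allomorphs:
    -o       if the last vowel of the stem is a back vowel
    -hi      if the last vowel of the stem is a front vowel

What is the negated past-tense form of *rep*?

*rep* — last vowel /e/ (a non-high vowel) → -ene → *repene*.
The last vowel of the past-tense form *repene* is /e/, which is a front vowel, so the negative suffix is -hi, giving *repenehi*.

repenehi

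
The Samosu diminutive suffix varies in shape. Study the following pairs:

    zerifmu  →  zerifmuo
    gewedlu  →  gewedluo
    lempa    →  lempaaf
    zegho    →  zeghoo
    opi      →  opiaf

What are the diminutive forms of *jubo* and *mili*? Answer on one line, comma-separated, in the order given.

juboo, miliaf

The alternation tracks the last vowel of the stem — -o when the last vowel of the stem is a rounded vowel (*zerifmu*, *gewedlu*, *zegho*); -af when the last vowel of the stem is an unrounded vowel (*lempa*, *opi*).
Since the last vowel of *jubo* is /o/ (a rounded vowel), it takes -o, giving *juboo*.
Since the last vowel of *mili* is /i/ (an unrounded vowel), it takes -af, giving *miliaf*.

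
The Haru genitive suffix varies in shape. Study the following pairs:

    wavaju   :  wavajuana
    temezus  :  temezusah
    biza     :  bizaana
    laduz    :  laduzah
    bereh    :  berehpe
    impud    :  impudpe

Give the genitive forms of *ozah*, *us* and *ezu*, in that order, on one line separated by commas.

Looking at the final sound of each stem: -ah when the stem ends in a sibilant (*temezus*, *laduz*); -pe when the stem ends in a non-sibilant consonant (*bereh*, *impud*); -ana when the stem ends in a vowel (*wavaju*, *biza*).
The final sound of *ozah* is /h/, which is a non-sibilant consonant, so the suffix is -pe, giving *ozahpe*.
*us*: final sound = /s/, a sibilant → -ah → *usah*.
*ezu*: final sound = /u/, a vowel → -ana → *ezuana*.

ozahpe, usah, ezuana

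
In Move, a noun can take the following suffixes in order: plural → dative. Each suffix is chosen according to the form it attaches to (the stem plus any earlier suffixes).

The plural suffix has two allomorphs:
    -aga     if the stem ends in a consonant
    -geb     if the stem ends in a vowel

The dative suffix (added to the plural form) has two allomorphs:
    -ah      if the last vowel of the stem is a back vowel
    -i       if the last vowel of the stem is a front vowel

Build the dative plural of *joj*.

*joj* — final sound /j/ (a consonant) → -aga → *jojaga*.
Since the last vowel of the plural form *jojaga* is /a/ (a back vowel), it takes -ah, giving *jojagaah*.

jojagaah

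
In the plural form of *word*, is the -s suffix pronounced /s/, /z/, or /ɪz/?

The stem *word* ends in a voiced non-sibilant sound.
The plural suffix surfaces as /ɪz/ after sibilants, /s/ after other voiceless consonants, and /z/ after other voiced sounds.
So the plural -s on *word* is pronounced /z/.

/z/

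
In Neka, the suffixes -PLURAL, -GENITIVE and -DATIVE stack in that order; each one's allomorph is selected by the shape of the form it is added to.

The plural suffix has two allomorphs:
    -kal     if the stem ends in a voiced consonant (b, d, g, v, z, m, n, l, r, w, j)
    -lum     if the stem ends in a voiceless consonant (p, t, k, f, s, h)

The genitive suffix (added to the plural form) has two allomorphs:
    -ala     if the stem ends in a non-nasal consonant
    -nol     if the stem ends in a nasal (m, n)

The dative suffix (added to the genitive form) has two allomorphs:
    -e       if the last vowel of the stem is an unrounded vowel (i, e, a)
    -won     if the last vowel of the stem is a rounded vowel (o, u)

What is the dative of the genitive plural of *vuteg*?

vutegkalalae

The final consonant of *vuteg* is /g/, which is voiced, so the plural suffix is -kal, giving *vutegkal*.
Since the final consonant of the plural form *vutegkal* is /l/ (non-nasal), it takes -ala, giving *vutegkalala*.
The genitive form *vutegkalala* — last vowel /a/ (an unrounded vowel) → -e → *vutegkalalae*.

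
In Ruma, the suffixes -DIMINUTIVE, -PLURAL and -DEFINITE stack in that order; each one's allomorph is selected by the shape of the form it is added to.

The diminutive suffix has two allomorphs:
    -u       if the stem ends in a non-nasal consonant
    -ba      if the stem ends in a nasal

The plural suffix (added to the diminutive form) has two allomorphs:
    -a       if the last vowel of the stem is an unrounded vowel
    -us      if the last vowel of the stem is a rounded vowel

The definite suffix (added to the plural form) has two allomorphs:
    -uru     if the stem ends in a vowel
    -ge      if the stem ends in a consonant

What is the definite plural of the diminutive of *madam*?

*madam* — final consonant /m/ (a nasal) → -ba → *madamba*.
The last vowel of the diminutive form *madamba* is /a/, which is an unrounded vowel, so the plural suffix is -a, giving *madambaa*.
Since the final sound of the plural form *madambaa* is /a/ (a vowel), it takes -uru, giving *madambaauru*.

madambaauru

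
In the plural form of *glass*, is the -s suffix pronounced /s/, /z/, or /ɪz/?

The stem *glass* ends in a sibilant (/s, z, ʃ, ʒ, tʃ, dʒ/).
The plural suffix surfaces as /ɪz/ after sibilants, /s/ after other voiceless consonants, and /z/ after other voiced sounds.
So the plural -s on *glass* is pronounced /ɪz/.

/ɪz/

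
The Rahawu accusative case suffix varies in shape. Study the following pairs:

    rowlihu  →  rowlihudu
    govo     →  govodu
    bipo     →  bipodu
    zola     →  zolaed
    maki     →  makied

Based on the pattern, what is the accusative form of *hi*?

hied

The pattern is rounding harmony: -du when the last vowel of the stem is a rounded vowel (*rowlihu*, *govo*, *bipo*); -ed when the last vowel of the stem is an unrounded vowel (*zola*, *maki*).
Since the last vowel of *hi* is /i/ (an unrounded vowel), it takes -ed, giving *hied*.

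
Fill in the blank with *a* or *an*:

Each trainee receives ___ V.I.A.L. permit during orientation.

The indefinite article is chosen by the initial *sound* of the following word, not its spelling.
The initialism *V.I.A.L.* is read letter by letter; the first letter, V, is pronounced /viː/, which begins with a consonant sound.
So the article is *a*: Each trainee receives a V.I.A.L. permit during orientation.

a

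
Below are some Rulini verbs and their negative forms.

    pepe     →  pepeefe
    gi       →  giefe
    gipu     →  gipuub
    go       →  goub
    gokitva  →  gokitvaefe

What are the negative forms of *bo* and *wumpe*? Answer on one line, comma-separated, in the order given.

The suffix is conditioned by the last vowel: -ub when the last vowel of the stem is a rounded vowel (*gipu*, *go*); -efe when the last vowel of the stem is an unrounded vowel (*pepe*, *gi*, *gokitva*).
Since the last vowel of *bo* is /o/ (a rounded vowel), it takes -ub, giving *boub*.
*wumpe* — last vowel /e/ (an unrounded vowel) → -efe → *wumpeefe*.

boub, wumpeefe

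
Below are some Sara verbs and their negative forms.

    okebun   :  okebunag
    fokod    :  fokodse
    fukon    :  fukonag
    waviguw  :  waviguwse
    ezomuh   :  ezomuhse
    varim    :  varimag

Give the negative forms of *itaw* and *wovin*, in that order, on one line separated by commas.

itawse, wovinag

The pattern is nasality of the final consonant: -ag when the stem ends in a nasal (*okebun*, *fukon*, *varim*); -se when the stem ends in a non-nasal consonant (*fokod*, *waviguw*, *ezomuh*).
Since the final consonant of *itaw* is /w/ (non-nasal), it takes -se, giving *itawse*.
*wovin*: final consonant = /n/, a nasal → -ag → *wovinag*.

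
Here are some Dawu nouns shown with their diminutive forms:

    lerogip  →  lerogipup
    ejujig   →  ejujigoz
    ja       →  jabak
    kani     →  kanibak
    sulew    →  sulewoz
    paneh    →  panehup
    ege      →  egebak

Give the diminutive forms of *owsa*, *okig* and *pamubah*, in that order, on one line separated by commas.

owsabak, okigoz, pamubahup

The suffix is conditioned by the final sound: -up when the stem ends in a voiceless consonant (*lerogip*, *paneh*); -oz when the stem ends in a voiced consonant (*ejujig*, *sulew*); -bak when the stem ends in a vowel (*ja*, *kani*, *ege*).
*owsa* — final sound /a/ (a vowel) → -bak → *owsabak*.
*okig*: final sound = /g/, a voiced consonant → -oz → *okigoz*.
Since the final sound of *pamubah* is /h/ (a voiceless consonant), it takes -up, giving *pamubahup*.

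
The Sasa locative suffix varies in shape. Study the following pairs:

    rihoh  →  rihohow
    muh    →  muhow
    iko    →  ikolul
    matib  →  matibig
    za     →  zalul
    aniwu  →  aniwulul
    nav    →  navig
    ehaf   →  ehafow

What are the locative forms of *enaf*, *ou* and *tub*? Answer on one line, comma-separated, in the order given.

enafow, oulul, tubig

The pattern is voicing of the final sound: -ow when the stem ends in a voiceless consonant (*rihoh*, *muh*, *ehaf*); -ig when the stem ends in a voiced consonant (*matib*, *nav*); -lul when the stem ends in a vowel (*iko*, *za*, *aniwu*).
Since the final sound of *enaf* is /f/ (a voiceless consonant), it takes -ow, giving *enafow*.
*ou* — final sound /u/ (a vowel) → -lul → *oulul*.
*tub*: final sound = /b/, a voiced consonant → -ig → *tubig*.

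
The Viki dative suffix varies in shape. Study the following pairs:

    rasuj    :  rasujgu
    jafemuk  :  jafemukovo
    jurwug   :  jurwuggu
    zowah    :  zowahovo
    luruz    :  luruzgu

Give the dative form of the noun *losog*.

Looking at the final consonant of each stem: -ovo when the stem ends in a voiceless consonant (*jafemuk*, *zowah*); -gu when the stem ends in a voiced consonant (*rasuj*, *jurwug*, *luruz*).
*losog* — final consonant /g/ (voiced) → -gu → *losoggu*.

losoggu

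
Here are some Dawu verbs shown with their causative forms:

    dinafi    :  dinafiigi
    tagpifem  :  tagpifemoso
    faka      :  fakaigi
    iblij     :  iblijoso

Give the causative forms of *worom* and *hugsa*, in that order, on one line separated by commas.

Looking at the final sound of each stem: -oso when the stem ends in a consonant (*tagpifem*, *iblij*); -igi when the stem ends in a vowel (*dinafi*, *faka*).
*worom* — final sound /m/ (a consonant) → -oso → *woromoso*.
Since the final sound of *hugsa* is /a/ (a vowel), it takes -igi, giving *hugsaigi*.

woromoso, hugsaigi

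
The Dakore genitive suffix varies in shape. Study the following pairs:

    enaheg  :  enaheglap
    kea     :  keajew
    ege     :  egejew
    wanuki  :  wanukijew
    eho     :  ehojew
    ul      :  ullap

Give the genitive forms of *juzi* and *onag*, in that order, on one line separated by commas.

juzijew, onaglap

The suffix is conditioned by the final sound: -lap when the stem ends in a consonant (*enaheg*, *ul*); -jew when the stem ends in a vowel (*kea*, *ege*, *wanuki*, *eho*).
The final sound of *juzi* is /i/, which is a vowel, so the suffix is -jew, giving *juzijew*.
*onag* — final sound /g/ (a consonant) → -lap → *onaglap*.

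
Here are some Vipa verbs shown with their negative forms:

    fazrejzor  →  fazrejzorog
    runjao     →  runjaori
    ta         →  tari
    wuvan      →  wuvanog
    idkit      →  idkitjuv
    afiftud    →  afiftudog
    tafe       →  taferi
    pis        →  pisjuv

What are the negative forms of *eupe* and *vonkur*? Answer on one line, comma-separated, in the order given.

euperi, vonkurog

The pattern is voicing of the final sound: -juv when the stem ends in a voiceless consonant (*idkit*, *pis*); -og when the stem ends in a voiced consonant (*fazrejzor*, *wuvan*, *afiftud*); -ri when the stem ends in a vowel (*runjao*, *ta*, *tafe*).
Since the final sound of *eupe* is /e/ (a vowel), it takes -ri, giving *euperi*.
The final sound of *vonkur* is /r/, which is a voiced consonant, so the suffix is -og, giving *vonkurog*.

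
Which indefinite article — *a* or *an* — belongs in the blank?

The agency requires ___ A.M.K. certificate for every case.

The indefinite article is chosen by the initial *sound* of the following word, not its spelling.
The initialism *A.M.K.* is read letter by letter; the first letter, A, is pronounced /eɪ/, which begins with a vowel sound.
So the article is *an*: The agency requires an A.M.K. certificate for every case.

an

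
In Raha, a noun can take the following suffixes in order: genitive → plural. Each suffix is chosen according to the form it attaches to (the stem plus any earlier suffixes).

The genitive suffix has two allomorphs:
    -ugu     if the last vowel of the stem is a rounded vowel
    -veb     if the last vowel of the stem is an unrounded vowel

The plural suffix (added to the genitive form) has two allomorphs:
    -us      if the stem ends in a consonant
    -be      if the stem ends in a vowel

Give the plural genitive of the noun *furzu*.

furzuugube

Since the last vowel of *furzu* is /u/ (a rounded vowel), it takes -ugu, giving *furzuugu*.
The final sound of the genitive form *furzuugu* is /u/, which is a vowel, so the plural suffix is -be, giving *furzuugube*.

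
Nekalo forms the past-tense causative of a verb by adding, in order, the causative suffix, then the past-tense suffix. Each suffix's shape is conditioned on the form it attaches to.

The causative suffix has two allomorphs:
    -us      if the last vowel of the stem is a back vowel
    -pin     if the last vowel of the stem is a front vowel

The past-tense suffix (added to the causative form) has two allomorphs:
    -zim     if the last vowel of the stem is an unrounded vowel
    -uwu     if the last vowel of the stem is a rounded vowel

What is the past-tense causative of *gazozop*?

gazozopusuwu

Since the last vowel of *gazozop* is /o/ (a back vowel), it takes -us, giving *gazozopus*.
The causative form *gazozopus*: last vowel = /u/, a rounded vowel → -uwu → *gazozopusuwu*.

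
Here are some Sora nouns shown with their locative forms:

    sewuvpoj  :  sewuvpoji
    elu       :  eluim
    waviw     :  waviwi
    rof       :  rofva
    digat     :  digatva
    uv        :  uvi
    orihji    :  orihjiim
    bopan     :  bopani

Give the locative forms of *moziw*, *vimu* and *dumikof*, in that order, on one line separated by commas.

moziwi, vimuim, dumikofva

The suffix is conditioned by the final sound: -va when the stem ends in a voiceless consonant (*rof*, *digat*); -i when the stem ends in a voiced consonant (*sewuvpoj*, *waviw*, *uv*, *bopan*); -im when the stem ends in a vowel (*elu*, *orihji*).
The final sound of *moziw* is /w/, which is a voiced consonant, so the suffix is -i, giving *moziwi*.
Since the final sound of *vimu* is /u/ (a vowel), it takes -im, giving *vimuim*.
Since the final sound of *dumikof* is /f/ (a voiceless consonant), it takes -va, giving *dumikofva*.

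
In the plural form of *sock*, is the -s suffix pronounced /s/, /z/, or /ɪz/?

The stem *sock* ends in a voiceless non-sibilant consonant.
The plural suffix surfaces as /ɪz/ after sibilants, /s/ after other voiceless consonants, and /z/ after other voiced sounds.
So the plural -s on *sock* is pronounced /s/.

/s/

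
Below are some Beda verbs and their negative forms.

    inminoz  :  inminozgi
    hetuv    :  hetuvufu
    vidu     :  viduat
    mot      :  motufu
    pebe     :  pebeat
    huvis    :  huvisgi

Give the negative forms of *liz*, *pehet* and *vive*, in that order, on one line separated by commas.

The suffix is conditioned by the final sound: -gi when the stem ends in a sibilant (*inminoz*, *huvis*); -ufu when the stem ends in a non-sibilant consonant (*hetuv*, *mot*); -at when the stem ends in a vowel (*vidu*, *pebe*).
The final sound of *liz* is /z/, which is a sibilant, so the suffix is -gi, giving *lizgi*.
*pehet*: final sound = /t/, a non-sibilant consonant → -ufu → *pehetufu*.
Since the final sound of *vive* is /e/ (a vowel), it takes -at, giving *viveat*.

lizgi, pehetufu, viveat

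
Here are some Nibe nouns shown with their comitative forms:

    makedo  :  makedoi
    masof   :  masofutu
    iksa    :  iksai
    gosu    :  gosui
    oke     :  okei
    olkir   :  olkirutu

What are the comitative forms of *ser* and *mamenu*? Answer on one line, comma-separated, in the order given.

serutu, mamenui

Looking at the final sound of each stem: -utu when the stem ends in a consonant (*masof*, *olkir*); -i when the stem ends in a vowel (*makedo*, *iksa*, *gosu*, *oke*).
The final sound of *ser* is /r/, which is a consonant, so the suffix is -utu, giving *serutu*.
*mamenu* — final sound /u/ (a vowel) → -i → *mamenui*.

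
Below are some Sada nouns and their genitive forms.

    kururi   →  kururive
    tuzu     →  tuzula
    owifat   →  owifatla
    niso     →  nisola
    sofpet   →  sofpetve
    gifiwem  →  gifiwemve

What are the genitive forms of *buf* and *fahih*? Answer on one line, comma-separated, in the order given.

The alternation tracks the last vowel of the stem — -ve when the last vowel of the stem is a front vowel (*kururi*, *sofpet*, *gifiwem*); -la when the last vowel of the stem is a back vowel (*tuzu*, *owifat*, *niso*).
*buf* — last vowel /u/ (a back vowel) → -la → *bufla*.
*fahih* — last vowel /i/ (a front vowel) → -ve → *fahihve*.

bufla, fahihve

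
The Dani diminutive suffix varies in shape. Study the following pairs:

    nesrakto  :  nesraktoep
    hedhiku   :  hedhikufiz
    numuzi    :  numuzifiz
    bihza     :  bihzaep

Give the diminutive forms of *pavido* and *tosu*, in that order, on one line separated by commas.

The suffix is conditioned by the last vowel: -fiz when the last vowel of the stem is a high vowel (*hedhiku*, *numuzi*); -ep when the last vowel of the stem is a non-high vowel (*nesrakto*, *bihza*).
Since the last vowel of *pavido* is /o/ (a non-high vowel), it takes -ep, giving *pavidoep*.
*tosu*: last vowel = /u/, a high vowel → -fiz → *tosufiz*.

pavidoep, tosufiz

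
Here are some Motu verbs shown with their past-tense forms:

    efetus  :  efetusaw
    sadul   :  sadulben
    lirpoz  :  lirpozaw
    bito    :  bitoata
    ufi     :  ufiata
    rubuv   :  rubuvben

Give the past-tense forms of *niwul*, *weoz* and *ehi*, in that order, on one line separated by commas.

The pattern is sibilance of the final sound: -aw when the stem ends in a sibilant (*efetus*, *lirpoz*); -ben when the stem ends in a non-sibilant consonant (*sadul*, *rubuv*); -ata when the stem ends in a vowel (*bito*, *ufi*).
*niwul*: final sound = /l/, a non-sibilant consonant → -ben → *niwulben*.
*weoz*: final sound = /z/, a sibilant → -aw → *weozaw*.
*ehi*: final sound = /i/, a vowel → -ata → *ehiata*.

niwulben, weozaw, ehiata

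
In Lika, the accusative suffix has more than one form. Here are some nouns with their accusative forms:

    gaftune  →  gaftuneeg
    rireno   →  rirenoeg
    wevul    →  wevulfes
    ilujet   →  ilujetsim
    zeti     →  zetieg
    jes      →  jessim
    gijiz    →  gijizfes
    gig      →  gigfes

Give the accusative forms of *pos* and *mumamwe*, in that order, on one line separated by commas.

possim, mumamweeg

The alternation tracks the final sound of the stem — -sim when the stem ends in a voiceless consonant (*ilujet*, *jes*); -fes when the stem ends in a voiced consonant (*wevul*, *gijiz*, *gig*); -eg when the stem ends in a vowel (*gaftune*, *rireno*, *zeti*).
Since the final sound of *pos* is /s/ (a voiceless consonant), it takes -sim, giving *possim*.
*mumamwe*: final sound = /e/, a vowel → -eg → *mumamweeg*.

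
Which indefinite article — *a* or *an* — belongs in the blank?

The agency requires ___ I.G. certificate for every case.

The indefinite article is chosen by the initial *sound* of the following word, not its spelling.
The initialism *I.G.* is read letter by letter; the first letter, I, is pronounced /aɪ/, which begins with a vowel sound.
So the article is *an*: The agency requires an I.G. certificate for every case.

an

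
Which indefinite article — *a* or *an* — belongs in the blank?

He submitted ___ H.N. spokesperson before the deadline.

an

The indefinite article is chosen by the initial *sound* of the following word, not its spelling.
The initialism *H.N.* is read letter by letter; the first letter, H, is pronounced /eɪtʃ/, which begins with a vowel sound.
So the article is *an*: He submitted an H.N. spokesperson before the deadline.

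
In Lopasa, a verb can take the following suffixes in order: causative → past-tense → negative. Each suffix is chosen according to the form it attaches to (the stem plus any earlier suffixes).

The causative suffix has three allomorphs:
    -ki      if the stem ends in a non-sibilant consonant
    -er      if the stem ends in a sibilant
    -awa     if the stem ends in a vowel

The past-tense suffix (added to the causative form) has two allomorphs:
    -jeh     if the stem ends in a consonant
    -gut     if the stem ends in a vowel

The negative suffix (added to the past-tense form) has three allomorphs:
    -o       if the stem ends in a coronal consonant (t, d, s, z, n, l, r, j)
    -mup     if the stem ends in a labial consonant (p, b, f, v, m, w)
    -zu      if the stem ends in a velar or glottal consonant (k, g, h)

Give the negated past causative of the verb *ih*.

ihkiguto

Since the final sound of *ih* is /h/ (a non-sibilant consonant), it takes -ki, giving *ihki*.
Since the final sound of the causative form *ihki* is /i/ (a vowel), it takes -gut, giving *ihkigut*.
The final consonant of the past-tense form *ihkigut* is /t/, which is coronal, so the negative suffix is -o, giving *ihkiguto*.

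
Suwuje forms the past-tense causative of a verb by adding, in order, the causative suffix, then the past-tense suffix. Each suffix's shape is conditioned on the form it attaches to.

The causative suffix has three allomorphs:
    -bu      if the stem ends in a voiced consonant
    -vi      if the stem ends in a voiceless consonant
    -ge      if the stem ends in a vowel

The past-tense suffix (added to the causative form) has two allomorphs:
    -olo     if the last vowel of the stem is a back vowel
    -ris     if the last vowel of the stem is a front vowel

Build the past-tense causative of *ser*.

serbuolo

*ser*: final sound = /r/, a voiced consonant → -bu → *serbu*.
The last vowel of the causative form *serbu* is /u/, which is a back vowel, so the past-tense suffix is -olo, giving *serbuolo*.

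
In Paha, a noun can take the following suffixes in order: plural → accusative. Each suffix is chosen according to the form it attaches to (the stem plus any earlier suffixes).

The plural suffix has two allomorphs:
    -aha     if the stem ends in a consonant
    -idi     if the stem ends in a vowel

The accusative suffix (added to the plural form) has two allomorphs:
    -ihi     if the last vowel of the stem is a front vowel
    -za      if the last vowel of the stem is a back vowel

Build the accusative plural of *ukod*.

ukodahaza

Since the final sound of *ukod* is /d/ (a consonant), it takes -aha, giving *ukodaha*.
The plural form *ukodaha* — last vowel /a/ (a back vowel) → -za → *ukodahaza*.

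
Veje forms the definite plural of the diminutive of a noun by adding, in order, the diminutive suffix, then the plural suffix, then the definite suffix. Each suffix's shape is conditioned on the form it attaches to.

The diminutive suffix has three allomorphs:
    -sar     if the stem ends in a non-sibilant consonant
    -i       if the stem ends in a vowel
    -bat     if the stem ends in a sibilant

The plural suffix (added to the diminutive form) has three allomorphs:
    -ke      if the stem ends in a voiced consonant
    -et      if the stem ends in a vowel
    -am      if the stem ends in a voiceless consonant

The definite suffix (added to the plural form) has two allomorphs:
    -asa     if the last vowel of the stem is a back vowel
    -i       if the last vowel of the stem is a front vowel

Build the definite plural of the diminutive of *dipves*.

dipvesbatamasa

Since the final sound of *dipves* is /s/ (a sibilant), it takes -bat, giving *dipvesbat*.
The diminutive form *dipvesbat*: final sound = /t/, a voiceless consonant → -am → *dipvesbatam*.
The plural form *dipvesbatam*: last vowel = /a/, a back vowel → -asa → *dipvesbatamasa*.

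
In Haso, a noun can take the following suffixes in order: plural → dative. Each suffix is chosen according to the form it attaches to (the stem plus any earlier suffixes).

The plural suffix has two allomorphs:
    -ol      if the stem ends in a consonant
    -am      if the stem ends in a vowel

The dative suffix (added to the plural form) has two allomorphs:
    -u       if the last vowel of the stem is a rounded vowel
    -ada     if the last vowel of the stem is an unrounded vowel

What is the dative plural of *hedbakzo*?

hedbakzoamada

Since the final sound of *hedbakzo* is /o/ (a vowel), it takes -am, giving *hedbakzoam*.
The last vowel of the plural form *hedbakzoam* is /a/, which is an unrounded vowel, so the dative suffix is -ada, giving *hedbakzoamada*.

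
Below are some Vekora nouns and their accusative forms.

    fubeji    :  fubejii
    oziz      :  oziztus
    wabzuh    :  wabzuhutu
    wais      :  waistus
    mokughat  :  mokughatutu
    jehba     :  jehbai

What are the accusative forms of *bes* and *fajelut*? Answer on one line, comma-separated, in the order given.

The alternation tracks the final sound of the stem — -tus when the stem ends in a sibilant (*oziz*, *wais*); -utu when the stem ends in a non-sibilant consonant (*wabzuh*, *mokughat*); -i when the stem ends in a vowel (*fubeji*, *jehba*).
*bes* — final sound /s/ (a sibilant) → -tus → *bestus*.
Since the final sound of *fajelut* is /t/ (a non-sibilant consonant), it takes -utu, giving *fajelututu*.

bestus, fajelututu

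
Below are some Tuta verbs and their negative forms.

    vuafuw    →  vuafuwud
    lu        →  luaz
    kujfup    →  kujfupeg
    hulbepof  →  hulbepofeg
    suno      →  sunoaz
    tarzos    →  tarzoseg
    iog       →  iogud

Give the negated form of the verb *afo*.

afoaz

The suffix is conditioned by the final sound: -eg when the stem ends in a voiceless consonant (*kujfup*, *hulbepof*, *tarzos*); -ud when the stem ends in a voiced consonant (*vuafuw*, *iog*); -az when the stem ends in a vowel (*lu*, *suno*).
The final sound of *afo* is /o/, which is a vowel, so the suffix is -az, giving *afoaz*.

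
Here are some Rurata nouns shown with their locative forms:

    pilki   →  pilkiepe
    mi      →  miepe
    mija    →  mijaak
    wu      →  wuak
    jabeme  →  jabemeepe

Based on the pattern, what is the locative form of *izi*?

The pattern is front/back vowel harmony: -epe when the last vowel of the stem is a front vowel (*pilki*, *mi*, *jabeme*); -ak when the last vowel of the stem is a back vowel (*mija*, *wu*).
*izi*: last vowel = /i/, a front vowel → -epe → *iziepe*.

iziepe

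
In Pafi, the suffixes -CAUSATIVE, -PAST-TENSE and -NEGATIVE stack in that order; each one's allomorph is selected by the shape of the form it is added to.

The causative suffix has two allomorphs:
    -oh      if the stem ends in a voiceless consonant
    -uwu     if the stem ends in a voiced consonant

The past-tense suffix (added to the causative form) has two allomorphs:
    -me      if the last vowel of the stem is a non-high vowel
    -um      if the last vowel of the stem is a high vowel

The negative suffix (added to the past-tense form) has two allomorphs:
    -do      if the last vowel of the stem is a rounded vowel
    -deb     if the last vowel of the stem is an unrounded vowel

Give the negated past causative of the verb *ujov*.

*ujov* — final consonant /v/ (voiced) → -uwu → *ujovuwu*.
The causative form *ujovuwu*: last vowel = /u/, a high vowel → -um → *ujovuwuum*.
Since the last vowel of the past-tense form *ujovuwuum* is /u/ (a rounded vowel), it takes -do, giving *ujovuwuumdo*.

ujovuwuumdo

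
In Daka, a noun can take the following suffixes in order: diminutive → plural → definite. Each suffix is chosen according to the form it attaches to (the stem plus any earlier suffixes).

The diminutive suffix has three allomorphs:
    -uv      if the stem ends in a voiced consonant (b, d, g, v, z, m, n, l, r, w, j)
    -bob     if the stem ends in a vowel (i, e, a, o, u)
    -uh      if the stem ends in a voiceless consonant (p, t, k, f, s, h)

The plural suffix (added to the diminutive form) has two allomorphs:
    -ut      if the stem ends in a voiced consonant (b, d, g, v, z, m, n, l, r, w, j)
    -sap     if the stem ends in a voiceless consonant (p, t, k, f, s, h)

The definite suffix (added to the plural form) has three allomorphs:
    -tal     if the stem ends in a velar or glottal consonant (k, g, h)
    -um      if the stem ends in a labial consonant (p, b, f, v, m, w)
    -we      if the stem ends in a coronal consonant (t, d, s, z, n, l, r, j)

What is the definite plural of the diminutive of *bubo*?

The final sound of *bubo* is /o/, which is a vowel, so the diminutive suffix is -bob, giving *bubobob*.
Since the final consonant of the diminutive form *bubobob* is /b/ (voiced), it takes -ut, giving *bubobobut*.
The plural form *bubobobut*: final consonant = /t/, coronal → -we → *bubobobutwe*.

bubobobutwe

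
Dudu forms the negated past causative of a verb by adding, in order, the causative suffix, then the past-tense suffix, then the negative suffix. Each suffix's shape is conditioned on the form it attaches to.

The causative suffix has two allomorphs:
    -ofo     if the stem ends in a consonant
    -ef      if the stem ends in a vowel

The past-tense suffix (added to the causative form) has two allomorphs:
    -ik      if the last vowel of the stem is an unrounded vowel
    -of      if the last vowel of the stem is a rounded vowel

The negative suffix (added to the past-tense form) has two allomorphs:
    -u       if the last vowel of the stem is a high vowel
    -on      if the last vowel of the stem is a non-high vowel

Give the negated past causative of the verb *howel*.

Since the final sound of *howel* is /l/ (a consonant), it takes -ofo, giving *howelofo*.
The last vowel of the causative form *howelofo* is /o/, which is a rounded vowel, so the past-tense suffix is -of, giving *howelofoof*.
Since the last vowel of the past-tense form *howelofoof* is /o/ (a non-high vowel), it takes -on, giving *howelofoofon*.

howelofoofon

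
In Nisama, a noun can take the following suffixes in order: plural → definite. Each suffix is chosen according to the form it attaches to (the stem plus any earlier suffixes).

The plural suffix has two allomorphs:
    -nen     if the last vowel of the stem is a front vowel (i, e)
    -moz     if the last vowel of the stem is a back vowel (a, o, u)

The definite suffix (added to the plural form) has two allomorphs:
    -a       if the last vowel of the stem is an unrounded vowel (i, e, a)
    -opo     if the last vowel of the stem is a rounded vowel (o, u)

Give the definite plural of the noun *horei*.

*horei* — last vowel /i/ (a front vowel) → -nen → *horeinen*.
The plural form *horeinen*: last vowel = /e/, an unrounded vowel → -a → *horeinena*.

horeinena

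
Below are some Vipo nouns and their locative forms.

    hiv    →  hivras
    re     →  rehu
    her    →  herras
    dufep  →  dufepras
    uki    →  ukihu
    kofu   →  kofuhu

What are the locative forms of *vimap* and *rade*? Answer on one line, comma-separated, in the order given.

Looking at the final sound of each stem: -ras when the stem ends in a consonant (*hiv*, *her*, *dufep*); -hu when the stem ends in a vowel (*re*, *uki*, *kofu*).
*vimap*: final sound = /p/, a consonant → -ras → *vimapras*.
The final sound of *rade* is /e/, which is a vowel, so the suffix is -hu, giving *radehu*.

vimapras, radehu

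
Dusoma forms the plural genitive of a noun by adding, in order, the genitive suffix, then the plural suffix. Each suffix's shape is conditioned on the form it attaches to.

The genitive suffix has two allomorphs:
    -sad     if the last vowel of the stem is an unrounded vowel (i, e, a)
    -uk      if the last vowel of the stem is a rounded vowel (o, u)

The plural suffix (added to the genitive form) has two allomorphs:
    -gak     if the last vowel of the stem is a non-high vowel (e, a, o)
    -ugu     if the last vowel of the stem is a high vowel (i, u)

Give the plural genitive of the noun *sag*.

*sag*: last vowel = /a/, an unrounded vowel → -sad → *sagsad*.
Since the last vowel of the genitive form *sagsad* is /a/ (a non-high vowel), it takes -gak, giving *sagsadgak*.

sagsadgak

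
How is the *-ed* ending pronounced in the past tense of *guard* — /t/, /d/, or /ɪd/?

The stem *guard* ends in /t/ or /d/.
The -ed suffix is realized as /ɪd/ after /t, d/; as /t/ after other voiceless consonants; and as /d/ after other voiced sounds.
So -ed on *guard* is pronounced /ɪd/.

/ɪd/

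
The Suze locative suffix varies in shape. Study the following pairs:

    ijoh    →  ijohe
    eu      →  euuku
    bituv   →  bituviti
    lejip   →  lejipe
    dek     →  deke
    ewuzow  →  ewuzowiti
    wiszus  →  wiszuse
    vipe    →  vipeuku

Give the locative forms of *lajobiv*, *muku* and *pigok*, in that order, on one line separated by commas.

Looking at the final sound of each stem: -e when the stem ends in a voiceless consonant (*ijoh*, *lejip*, *dek*, *wiszus*); -iti when the stem ends in a voiced consonant (*bituv*, *ewuzow*); -uku when the stem ends in a vowel (*eu*, *vipe*).
*lajobiv*: final sound = /v/, a voiced consonant → -iti → *lajobiviti*.
*muku*: final sound = /u/, a vowel → -uku → *mukuuku*.
*pigok*: final sound = /k/, a voiceless consonant → -e → *pigoke*.

lajobiviti, mukuuku, pigoke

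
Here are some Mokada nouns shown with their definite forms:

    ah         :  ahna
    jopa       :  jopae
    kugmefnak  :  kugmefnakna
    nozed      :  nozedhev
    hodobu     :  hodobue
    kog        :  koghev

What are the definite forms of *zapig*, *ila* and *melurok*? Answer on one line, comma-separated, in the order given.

The suffix is conditioned by the final sound: -na when the stem ends in a voiceless consonant (*ah*, *kugmefnak*); -hev when the stem ends in a voiced consonant (*nozed*, *kog*); -e when the stem ends in a vowel (*jopa*, *hodobu*).
Since the final sound of *zapig* is /g/ (a voiced consonant), it takes -hev, giving *zapighev*.
*ila*: final sound = /a/, a vowel → -e → *ilae*.
*melurok*: final sound = /k/, a voiceless consonant → -na → *melurokna*.

zapighev, ilae, melurokna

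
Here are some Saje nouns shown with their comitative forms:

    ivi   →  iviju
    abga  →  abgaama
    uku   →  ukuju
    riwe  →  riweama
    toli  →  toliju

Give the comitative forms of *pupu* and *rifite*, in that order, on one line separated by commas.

Looking at the last vowel of each stem: -ju when the last vowel of the stem is a high vowel (*ivi*, *uku*, *toli*); -ama when the last vowel of the stem is a non-high vowel (*abga*, *riwe*).
Since the last vowel of *pupu* is /u/ (a high vowel), it takes -ju, giving *pupuju*.
*rifite*: last vowel = /e/, a non-high vowel → -ama → *rifiteama*.

pupuju, rifiteama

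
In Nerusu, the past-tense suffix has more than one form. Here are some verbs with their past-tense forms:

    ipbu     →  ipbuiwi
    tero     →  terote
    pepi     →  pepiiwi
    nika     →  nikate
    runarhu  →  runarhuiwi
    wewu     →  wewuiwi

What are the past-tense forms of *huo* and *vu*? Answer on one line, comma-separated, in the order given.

huote, vuiwi

Looking at the last vowel of each stem: -iwi when the last vowel of the stem is a high vowel (*ipbu*, *pepi*, *runarhu*, *wewu*); -te when the last vowel of the stem is a non-high vowel (*tero*, *nika*).
*huo* — last vowel /o/ (a non-high vowel) → -te → *huote*.
Since the last vowel of *vu* is /u/ (a high vowel), it takes -iwi, giving *vuiwi*.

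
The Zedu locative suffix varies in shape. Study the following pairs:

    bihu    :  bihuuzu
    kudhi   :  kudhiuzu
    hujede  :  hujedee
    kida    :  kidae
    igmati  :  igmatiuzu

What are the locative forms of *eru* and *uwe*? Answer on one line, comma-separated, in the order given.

eruuzu, uwee

The alternation tracks the last vowel of the stem — -uzu when the last vowel of the stem is a high vowel (*bihu*, *kudhi*, *igmati*); -e when the last vowel of the stem is a non-high vowel (*hujede*, *kida*).
Since the last vowel of *eru* is /u/ (a high vowel), it takes -uzu, giving *eruuzu*.
The last vowel of *uwe* is /e/, which is a non-high vowel, so the suffix is -e, giving *uwee*.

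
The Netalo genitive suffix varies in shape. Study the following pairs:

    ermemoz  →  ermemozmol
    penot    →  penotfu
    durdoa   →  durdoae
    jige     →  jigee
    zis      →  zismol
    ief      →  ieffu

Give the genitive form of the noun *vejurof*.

The pattern is sibilance of the final sound: -mol when the stem ends in a sibilant (*ermemoz*, *zis*); -fu when the stem ends in a non-sibilant consonant (*penot*, *ief*); -e when the stem ends in a vowel (*durdoa*, *jige*).
The final sound of *vejurof* is /f/, which is a non-sibilant consonant, so the suffix is -fu, giving *vejuroffu*.

vejuroffu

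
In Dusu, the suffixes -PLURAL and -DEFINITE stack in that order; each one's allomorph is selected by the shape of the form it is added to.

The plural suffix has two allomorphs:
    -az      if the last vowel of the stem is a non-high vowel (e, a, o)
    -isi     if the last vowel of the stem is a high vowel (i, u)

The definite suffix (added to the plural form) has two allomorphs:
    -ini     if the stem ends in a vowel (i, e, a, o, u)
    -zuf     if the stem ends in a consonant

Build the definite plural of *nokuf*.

nokufisiini

*nokuf* — last vowel /u/ (a high vowel) → -isi → *nokufisi*.
The plural form *nokufisi* — final sound /i/ (a vowel) → -ini → *nokufisiini*.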